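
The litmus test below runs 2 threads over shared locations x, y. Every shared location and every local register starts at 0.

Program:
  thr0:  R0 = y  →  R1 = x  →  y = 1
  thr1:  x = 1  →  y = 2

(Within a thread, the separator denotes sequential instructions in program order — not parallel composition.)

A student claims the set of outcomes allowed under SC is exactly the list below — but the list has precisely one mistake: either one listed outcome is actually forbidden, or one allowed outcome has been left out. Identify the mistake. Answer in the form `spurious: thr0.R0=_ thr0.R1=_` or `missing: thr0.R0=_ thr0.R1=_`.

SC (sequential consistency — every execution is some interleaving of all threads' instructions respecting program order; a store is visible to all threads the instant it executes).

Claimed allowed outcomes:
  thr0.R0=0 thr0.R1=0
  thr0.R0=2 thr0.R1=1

missing: thr0.R0=0 thr0.R1=1

outcome vector order: (thr0.R0,thr0.R1)
under SC → 00 01 21
SC∖claimed = {01}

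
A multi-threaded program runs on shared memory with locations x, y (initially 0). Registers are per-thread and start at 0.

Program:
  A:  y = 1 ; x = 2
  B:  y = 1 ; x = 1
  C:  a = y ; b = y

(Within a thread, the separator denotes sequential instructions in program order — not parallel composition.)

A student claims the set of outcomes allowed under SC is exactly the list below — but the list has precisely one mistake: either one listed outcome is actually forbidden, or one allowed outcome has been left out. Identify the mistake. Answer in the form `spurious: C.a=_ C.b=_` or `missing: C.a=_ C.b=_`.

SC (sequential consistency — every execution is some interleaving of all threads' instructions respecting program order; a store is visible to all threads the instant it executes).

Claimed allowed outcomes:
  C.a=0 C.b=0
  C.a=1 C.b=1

missing: C.a=0 C.b=1

outcome vector order: (C.a,C.b)
SC (3): 0/0, 0/1, 1/1
SC∖claimed = {0/1}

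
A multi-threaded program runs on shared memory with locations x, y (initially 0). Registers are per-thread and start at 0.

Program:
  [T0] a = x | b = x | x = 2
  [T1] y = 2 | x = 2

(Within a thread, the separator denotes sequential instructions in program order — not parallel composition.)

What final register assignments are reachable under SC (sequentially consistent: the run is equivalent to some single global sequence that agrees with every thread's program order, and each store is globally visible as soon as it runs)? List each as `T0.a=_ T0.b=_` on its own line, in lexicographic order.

T0.a=0 T0.b=0
T0.a=0 T0.b=2
T0.a=2 T0.b=2

outcome vector order: (T0.a,T0.b)
|SC outcomes| = 3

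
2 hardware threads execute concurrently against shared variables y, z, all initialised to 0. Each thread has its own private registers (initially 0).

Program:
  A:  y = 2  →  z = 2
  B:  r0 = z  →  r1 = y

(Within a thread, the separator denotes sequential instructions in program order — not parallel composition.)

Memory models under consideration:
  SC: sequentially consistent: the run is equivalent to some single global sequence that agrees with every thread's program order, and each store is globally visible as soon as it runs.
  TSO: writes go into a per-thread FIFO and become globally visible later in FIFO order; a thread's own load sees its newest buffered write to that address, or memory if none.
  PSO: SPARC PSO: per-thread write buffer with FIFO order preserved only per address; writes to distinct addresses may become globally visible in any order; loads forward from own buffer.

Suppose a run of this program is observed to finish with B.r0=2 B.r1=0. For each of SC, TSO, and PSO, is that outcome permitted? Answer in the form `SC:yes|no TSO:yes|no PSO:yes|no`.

outcome vector order: (B.r0,B.r1)
under SC → <0 0>, <0 2>, <2 2>
under TSO → <0 0>, <0 2>, <2 2>
under PSO → <0 0>, <0 2>, <2 0>, <2 2>
target <2 0> ∈ {PSO}

SC:no TSO:no PSO:yes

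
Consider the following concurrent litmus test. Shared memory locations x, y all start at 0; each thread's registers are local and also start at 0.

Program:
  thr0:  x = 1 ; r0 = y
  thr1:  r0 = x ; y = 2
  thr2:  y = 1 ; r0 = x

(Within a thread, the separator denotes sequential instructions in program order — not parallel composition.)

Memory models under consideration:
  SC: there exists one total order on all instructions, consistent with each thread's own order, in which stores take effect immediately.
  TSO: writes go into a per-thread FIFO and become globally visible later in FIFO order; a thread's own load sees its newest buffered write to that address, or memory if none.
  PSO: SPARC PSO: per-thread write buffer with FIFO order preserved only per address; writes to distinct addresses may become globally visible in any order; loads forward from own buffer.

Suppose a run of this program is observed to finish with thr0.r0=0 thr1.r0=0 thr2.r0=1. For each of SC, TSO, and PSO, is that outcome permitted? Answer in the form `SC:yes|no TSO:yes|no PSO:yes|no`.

outcome vector order: (thr0.r0,thr1.r0,thr2.r0)
SC (10): 0/0/1; 0/1/1; 1/0/0; 1/0/1; 1/1/0; 1/1/1; 2/0/0; 2/0/1; 2/1/0; 2/1/1
TSO (12): 0/0/0; 0/0/1; 0/1/0; 0/1/1; 1/0/0; 1/0/1; 1/1/0; 1/1/1; 2/0/0; 2/0/1; 2/1/0; 2/1/1
PSO (12): 0/0/0; 0/0/1; 0/1/0; 0/1/1; 1/0/0; 1/0/1; 1/1/0; 1/1/1; 2/0/0; 2/0/1; 2/1/0; 2/1/1
target 0/0/1 ∈ {SC,TSO,PSO}

SC:yes TSO:yes PSO:yes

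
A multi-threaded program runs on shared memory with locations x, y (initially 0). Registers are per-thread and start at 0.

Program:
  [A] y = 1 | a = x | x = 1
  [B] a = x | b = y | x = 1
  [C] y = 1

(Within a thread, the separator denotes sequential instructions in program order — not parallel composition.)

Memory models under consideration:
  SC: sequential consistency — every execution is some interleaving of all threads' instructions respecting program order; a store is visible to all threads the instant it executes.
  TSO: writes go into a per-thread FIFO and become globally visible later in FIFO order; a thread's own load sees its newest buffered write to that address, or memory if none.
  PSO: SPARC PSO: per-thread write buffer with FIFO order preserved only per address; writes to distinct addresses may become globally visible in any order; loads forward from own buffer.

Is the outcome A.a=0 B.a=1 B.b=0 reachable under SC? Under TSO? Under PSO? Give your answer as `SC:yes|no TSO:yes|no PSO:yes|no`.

outcome vector order: (A.a,B.a,B.b)
[SC] allowed = {<0 0 0>; <0 0 1>; <0 1 1>; <1 0 0>; <1 0 1>}
[TSO] allowed = {<0 0 0>; <0 0 1>; <0 1 1>; <1 0 0>; <1 0 1>}
[PSO] allowed = {<0 0 0>; <0 0 1>; <0 1 0>; <0 1 1>; <1 0 0>; <1 0 1>}
target <0 1 0> ∈ {PSO}

SC:no TSO:no PSO:yes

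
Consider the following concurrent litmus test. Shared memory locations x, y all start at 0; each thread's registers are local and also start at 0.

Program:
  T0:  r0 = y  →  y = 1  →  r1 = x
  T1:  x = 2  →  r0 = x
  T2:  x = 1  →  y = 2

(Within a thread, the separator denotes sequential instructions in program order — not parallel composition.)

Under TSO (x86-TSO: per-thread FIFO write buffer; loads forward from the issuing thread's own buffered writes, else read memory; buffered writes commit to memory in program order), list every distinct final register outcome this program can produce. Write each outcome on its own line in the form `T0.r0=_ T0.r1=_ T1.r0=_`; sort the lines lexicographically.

outcome vector order: (T0.r0,T0.r1,T1.r0)
|TSO outcomes| = 9

T0.r0=0 T0.r1=0 T1.r0=1
T0.r0=0 T0.r1=0 T1.r0=2
T0.r0=0 T0.r1=1 T1.r0=1
T0.r0=0 T0.r1=1 T1.r0=2
T0.r0=0 T0.r1=2 T1.r0=1
T0.r0=0 T0.r1=2 T1.r0=2
T0.r0=2 T0.r1=1 T1.r0=1
T0.r0=2 T0.r1=1 T1.r0=2
T0.r0=2 T0.r1=2 T1.r0=2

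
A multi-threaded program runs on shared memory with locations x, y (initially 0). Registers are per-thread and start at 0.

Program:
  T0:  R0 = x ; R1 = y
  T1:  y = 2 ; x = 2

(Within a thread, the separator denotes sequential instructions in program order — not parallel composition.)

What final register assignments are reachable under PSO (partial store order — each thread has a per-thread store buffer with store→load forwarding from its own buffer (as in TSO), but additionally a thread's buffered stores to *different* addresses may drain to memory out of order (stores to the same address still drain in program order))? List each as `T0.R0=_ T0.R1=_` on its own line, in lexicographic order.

T0.R0=0 T0.R1=0
T0.R0=0 T0.R1=2
T0.R0=2 T0.R1=0
T0.R0=2 T0.R1=2

outcome vector order: (T0.R0,T0.R1)
|PSO outcomes| = 4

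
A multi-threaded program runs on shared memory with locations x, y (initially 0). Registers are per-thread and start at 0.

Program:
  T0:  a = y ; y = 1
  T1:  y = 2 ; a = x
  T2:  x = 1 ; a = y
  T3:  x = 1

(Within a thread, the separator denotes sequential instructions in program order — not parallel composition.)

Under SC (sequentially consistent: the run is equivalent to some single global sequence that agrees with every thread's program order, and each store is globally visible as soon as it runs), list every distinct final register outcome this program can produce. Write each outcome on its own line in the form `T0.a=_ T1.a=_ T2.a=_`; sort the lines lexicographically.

outcome vector order: (T0.a,T1.a,T2.a)
|SC outcomes| = 10

T0.a=0 T1.a=0 T2.a=1
T0.a=0 T1.a=0 T2.a=2
T0.a=0 T1.a=1 T2.a=0
T0.a=0 T1.a=1 T2.a=1
T0.a=0 T1.a=1 T2.a=2
T0.a=2 T1.a=0 T2.a=1
T0.a=2 T1.a=0 T2.a=2
T0.a=2 T1.a=1 T2.a=0
T0.a=2 T1.a=1 T2.a=1
T0.a=2 T1.a=1 T2.a=2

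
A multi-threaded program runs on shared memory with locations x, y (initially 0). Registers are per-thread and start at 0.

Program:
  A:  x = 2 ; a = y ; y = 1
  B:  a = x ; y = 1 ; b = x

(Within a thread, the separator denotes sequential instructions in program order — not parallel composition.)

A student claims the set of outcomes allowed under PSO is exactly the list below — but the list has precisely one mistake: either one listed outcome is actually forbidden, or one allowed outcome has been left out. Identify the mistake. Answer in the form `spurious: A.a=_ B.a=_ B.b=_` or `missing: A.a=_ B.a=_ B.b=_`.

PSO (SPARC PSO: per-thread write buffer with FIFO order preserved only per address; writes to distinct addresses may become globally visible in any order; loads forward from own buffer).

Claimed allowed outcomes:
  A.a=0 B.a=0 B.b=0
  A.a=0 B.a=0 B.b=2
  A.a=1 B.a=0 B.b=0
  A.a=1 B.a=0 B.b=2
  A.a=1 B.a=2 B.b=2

missing: A.a=0 B.a=2 B.b=2

outcome vector order: (A.a,B.a,B.b)
[PSO] allowed = {<0 0 0>; <0 0 2>; <0 2 2>; <1 0 0>; <1 0 2>; <1 2 2>}
PSO∖claimed = {<0 2 2>}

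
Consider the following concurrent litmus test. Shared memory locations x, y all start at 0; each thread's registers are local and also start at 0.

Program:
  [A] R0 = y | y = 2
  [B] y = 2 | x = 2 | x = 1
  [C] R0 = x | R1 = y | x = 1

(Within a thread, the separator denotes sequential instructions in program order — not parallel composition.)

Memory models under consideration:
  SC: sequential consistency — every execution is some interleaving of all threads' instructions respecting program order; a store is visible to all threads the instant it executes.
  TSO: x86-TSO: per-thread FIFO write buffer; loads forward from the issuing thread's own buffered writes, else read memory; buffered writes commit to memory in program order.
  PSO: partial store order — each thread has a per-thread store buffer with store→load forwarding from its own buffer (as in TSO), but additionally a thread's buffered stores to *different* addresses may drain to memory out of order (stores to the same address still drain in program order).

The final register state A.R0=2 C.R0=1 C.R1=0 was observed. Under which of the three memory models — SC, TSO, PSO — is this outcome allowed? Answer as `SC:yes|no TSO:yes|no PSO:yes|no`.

SC:no TSO:no PSO:yes

outcome vector order: (A.R0,C.R0,C.R1)
under SC → 0/0/0, 0/0/2, 0/1/2, 0/2/2, 2/0/0, 2/0/2, 2/1/2, 2/2/2
under TSO → 0/0/0, 0/0/2, 0/1/2, 0/2/2, 2/0/0, 2/0/2, 2/1/2, 2/2/2
under PSO → 0/0/0, 0/0/2, 0/1/0, 0/1/2, 0/2/0, 0/2/2, 2/0/0, 2/0/2, 2/1/0, 2/1/2, 2/2/0, 2/2/2
target 2/1/0 ∈ {PSO}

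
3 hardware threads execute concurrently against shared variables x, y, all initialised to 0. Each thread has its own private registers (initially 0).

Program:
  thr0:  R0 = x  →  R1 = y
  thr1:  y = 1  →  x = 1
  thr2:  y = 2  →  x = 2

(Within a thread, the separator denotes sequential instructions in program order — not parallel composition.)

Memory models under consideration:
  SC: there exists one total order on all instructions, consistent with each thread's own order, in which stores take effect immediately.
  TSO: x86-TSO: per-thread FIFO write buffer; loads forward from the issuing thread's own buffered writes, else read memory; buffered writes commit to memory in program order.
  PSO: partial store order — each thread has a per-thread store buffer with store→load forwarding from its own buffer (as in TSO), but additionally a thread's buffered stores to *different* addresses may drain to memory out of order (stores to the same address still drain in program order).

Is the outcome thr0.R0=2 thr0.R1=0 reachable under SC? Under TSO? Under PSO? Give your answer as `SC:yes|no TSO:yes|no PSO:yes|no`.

SC:no TSO:no PSO:yes

outcome vector order: (thr0.R0,thr0.R1)
[SC] allowed = {0/0, 0/1, 0/2, 1/1, 1/2, 2/1, 2/2}
[TSO] allowed = {0/0, 0/1, 0/2, 1/1, 1/2, 2/1, 2/2}
[PSO] allowed = {0/0, 0/1, 0/2, 1/0, 1/1, 1/2, 2/0, 2/1, 2/2}
target 2/0 ∈ {PSO}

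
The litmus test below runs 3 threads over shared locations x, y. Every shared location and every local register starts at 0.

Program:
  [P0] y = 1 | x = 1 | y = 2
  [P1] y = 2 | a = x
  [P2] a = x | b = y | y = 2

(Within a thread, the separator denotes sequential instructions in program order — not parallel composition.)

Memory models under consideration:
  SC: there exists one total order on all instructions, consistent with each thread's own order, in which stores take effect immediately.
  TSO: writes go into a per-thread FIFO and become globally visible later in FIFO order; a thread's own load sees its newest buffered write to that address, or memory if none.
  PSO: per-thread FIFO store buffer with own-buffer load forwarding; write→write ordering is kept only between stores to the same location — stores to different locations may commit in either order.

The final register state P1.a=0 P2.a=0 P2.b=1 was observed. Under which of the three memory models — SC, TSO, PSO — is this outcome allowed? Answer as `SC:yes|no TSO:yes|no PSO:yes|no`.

SC:yes TSO:yes PSO:yes

outcome vector order: (P1.a,P2.a,P2.b)
SC (10): <0 0 0> <0 0 1> <0 0 2> <0 1 1> <0 1 2> <1 0 0> <1 0 1> <1 0 2> <1 1 1> <1 1 2>
TSO (10): <0 0 0> <0 0 1> <0 0 2> <0 1 1> <0 1 2> <1 0 0> <1 0 1> <1 0 2> <1 1 1> <1 1 2>
PSO (12): <0 0 0> <0 0 1> <0 0 2> <0 1 0> <0 1 1> <0 1 2> <1 0 0> <1 0 1> <1 0 2> <1 1 0> <1 1 1> <1 1 2>
target <0 0 1> ∈ {SC,TSO,PSO}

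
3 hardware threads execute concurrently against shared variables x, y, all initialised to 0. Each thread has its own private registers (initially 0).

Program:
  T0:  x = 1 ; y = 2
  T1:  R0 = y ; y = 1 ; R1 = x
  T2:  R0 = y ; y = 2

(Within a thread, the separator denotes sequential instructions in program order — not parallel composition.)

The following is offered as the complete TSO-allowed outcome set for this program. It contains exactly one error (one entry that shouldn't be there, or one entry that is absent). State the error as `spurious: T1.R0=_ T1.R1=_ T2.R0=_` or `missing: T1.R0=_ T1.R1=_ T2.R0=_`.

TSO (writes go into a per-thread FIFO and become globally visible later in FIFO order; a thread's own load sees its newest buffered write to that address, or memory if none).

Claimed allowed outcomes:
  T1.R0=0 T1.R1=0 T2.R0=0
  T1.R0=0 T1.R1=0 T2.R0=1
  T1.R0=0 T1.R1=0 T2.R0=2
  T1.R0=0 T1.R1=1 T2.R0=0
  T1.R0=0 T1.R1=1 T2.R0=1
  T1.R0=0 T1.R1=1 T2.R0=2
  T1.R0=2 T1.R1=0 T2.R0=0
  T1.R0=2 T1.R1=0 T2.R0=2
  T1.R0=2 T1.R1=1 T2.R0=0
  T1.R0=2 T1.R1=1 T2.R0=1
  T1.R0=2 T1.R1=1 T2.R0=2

spurious: T1.R0=2 T1.R1=0 T2.R0=2

outcome vector order: (T1.R0,T1.R1,T2.R0)
under TSO → (0,0,0), (0,0,1), (0,0,2), (0,1,0), (0,1,1), (0,1,2), (2,0,0), (2,1,0), (2,1,1), (2,1,2)
claimed∖TSO = {(2,0,2)}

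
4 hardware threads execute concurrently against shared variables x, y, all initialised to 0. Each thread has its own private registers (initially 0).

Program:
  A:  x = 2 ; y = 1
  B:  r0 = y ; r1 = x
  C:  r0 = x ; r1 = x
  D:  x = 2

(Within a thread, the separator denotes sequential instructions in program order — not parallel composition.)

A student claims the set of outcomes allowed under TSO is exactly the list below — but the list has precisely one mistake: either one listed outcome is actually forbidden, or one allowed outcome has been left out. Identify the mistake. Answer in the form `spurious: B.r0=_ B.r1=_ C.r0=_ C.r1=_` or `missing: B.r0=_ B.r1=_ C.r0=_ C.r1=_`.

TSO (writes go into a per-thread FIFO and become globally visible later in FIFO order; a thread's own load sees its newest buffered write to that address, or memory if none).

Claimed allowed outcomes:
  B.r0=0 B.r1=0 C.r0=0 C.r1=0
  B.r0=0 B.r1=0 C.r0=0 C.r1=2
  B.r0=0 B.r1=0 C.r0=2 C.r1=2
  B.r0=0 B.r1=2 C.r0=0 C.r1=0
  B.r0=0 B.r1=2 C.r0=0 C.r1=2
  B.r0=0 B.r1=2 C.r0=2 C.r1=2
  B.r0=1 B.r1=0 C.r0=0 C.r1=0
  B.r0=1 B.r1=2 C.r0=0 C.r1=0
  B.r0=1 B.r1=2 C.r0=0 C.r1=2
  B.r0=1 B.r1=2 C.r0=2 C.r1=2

outcome vector order: (B.r0,B.r1,C.r0,C.r1)
under TSO → 0/0/0/0, 0/0/0/2, 0/0/2/2, 0/2/0/0, 0/2/0/2, 0/2/2/2, 1/2/0/0, 1/2/0/2, 1/2/2/2
claimed∖TSO = {1/0/0/0}

spurious: B.r0=1 B.r1=0 C.r0=0 C.r1=0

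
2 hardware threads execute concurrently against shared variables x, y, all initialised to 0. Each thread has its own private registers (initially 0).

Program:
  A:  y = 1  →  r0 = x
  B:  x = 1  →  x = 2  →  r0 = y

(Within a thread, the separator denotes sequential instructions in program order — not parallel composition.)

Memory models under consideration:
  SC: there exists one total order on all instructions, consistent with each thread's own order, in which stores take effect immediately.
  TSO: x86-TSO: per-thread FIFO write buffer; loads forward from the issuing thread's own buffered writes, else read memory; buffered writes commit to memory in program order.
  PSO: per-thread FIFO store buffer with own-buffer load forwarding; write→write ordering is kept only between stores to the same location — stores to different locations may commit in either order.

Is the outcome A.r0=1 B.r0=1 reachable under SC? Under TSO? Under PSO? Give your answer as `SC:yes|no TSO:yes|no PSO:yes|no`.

SC:yes TSO:yes PSO:yes

outcome vector order: (A.r0,B.r0)
SC (4): <0 1> <1 1> <2 0> <2 1>
TSO (6): <0 0> <0 1> <1 0> <1 1> <2 0> <2 1>
PSO (6): <0 0> <0 1> <1 0> <1 1> <2 0> <2 1>
target <1 1> ∈ {SC,TSO,PSO}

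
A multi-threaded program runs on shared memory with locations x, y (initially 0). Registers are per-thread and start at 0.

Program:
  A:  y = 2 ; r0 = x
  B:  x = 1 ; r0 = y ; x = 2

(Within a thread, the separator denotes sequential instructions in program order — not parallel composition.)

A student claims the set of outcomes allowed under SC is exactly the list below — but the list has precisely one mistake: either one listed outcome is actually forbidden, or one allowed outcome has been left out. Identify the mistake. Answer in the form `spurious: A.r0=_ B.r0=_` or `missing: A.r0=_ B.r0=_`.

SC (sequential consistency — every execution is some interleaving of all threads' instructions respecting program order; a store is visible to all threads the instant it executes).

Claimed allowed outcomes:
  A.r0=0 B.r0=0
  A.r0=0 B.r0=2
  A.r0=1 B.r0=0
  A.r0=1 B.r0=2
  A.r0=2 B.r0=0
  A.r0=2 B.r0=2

outcome vector order: (A.r0,B.r0)
[SC] allowed = {(0,2), (1,0), (1,2), (2,0), (2,2)}
claimed∖SC = {(0,0)}

spurious: A.r0=0 B.r0=0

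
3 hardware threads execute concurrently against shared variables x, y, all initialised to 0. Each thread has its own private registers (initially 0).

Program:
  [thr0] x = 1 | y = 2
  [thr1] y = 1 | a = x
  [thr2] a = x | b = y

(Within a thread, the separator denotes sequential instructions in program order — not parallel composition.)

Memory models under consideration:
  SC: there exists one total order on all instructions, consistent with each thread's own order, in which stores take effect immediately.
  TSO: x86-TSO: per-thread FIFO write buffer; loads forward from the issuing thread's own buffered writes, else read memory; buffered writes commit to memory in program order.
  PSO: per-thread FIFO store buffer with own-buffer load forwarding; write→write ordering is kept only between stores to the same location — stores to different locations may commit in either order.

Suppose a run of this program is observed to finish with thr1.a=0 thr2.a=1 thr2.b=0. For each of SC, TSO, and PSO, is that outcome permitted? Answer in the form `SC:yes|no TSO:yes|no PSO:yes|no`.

SC:no TSO:yes PSO:yes

outcome vector order: (thr1.a,thr2.a,thr2.b)
[SC] allowed = {<0 0 0> <0 0 1> <0 0 2> <0 1 1> <0 1 2> <1 0 0> <1 0 1> <1 0 2> <1 1 0> <1 1 1> <1 1 2>}
[TSO] allowed = {<0 0 0> <0 0 1> <0 0 2> <0 1 0> <0 1 1> <0 1 2> <1 0 0> <1 0 1> <1 0 2> <1 1 0> <1 1 1> <1 1 2>}
[PSO] allowed = {<0 0 0> <0 0 1> <0 0 2> <0 1 0> <0 1 1> <0 1 2> <1 0 0> <1 0 1> <1 0 2> <1 1 0> <1 1 1> <1 1 2>}
target <0 1 0> ∈ {TSO,PSO}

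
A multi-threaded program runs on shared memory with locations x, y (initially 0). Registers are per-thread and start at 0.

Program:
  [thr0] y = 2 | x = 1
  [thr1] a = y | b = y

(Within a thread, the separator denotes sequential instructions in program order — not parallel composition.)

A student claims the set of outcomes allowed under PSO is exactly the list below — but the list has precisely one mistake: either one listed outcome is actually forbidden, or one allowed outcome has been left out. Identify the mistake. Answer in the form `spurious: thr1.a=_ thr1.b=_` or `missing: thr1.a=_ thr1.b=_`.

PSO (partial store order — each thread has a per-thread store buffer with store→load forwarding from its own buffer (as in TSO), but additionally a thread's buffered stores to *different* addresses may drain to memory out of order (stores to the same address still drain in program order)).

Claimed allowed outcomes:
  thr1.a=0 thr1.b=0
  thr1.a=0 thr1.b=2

missing: thr1.a=2 thr1.b=2

outcome vector order: (thr1.a,thr1.b)
PSO: 3 outcomes — {00, 02, 22}
PSO∖claimed = {22}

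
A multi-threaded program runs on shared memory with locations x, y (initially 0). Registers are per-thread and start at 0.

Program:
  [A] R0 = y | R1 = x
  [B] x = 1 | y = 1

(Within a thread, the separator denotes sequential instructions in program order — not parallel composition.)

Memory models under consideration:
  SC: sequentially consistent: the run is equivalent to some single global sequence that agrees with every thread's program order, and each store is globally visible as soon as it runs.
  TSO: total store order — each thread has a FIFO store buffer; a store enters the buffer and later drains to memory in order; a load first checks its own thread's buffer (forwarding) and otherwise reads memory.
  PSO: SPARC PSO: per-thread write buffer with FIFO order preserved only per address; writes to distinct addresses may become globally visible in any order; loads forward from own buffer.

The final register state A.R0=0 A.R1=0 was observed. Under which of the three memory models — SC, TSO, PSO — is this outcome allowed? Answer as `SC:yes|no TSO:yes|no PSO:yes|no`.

outcome vector order: (A.R0,A.R1)
SC: 3 outcomes — {(0,0), (0,1), (1,1)}
TSO: 3 outcomes — {(0,0), (0,1), (1,1)}
PSO: 4 outcomes — {(0,0), (0,1), (1,0), (1,1)}
target (0,0) ∈ {SC,TSO,PSO}

SC:yes TSO:yes PSO:yes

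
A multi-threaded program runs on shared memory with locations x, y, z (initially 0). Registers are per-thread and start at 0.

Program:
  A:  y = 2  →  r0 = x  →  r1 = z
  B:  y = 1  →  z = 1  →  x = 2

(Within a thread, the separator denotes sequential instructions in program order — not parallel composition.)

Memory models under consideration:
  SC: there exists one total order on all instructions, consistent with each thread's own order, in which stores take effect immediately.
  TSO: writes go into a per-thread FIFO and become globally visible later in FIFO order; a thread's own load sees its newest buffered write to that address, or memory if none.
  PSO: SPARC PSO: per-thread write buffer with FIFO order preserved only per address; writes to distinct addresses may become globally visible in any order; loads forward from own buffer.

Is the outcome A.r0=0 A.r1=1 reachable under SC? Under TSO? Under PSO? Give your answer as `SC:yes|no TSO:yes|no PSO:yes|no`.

SC:yes TSO:yes PSO:yes

outcome vector order: (A.r0,A.r1)
SC (3): 0/0; 0/1; 2/1
TSO (3): 0/0; 0/1; 2/1
PSO (4): 0/0; 0/1; 2/0; 2/1
target 0/1 ∈ {SC,TSO,PSO}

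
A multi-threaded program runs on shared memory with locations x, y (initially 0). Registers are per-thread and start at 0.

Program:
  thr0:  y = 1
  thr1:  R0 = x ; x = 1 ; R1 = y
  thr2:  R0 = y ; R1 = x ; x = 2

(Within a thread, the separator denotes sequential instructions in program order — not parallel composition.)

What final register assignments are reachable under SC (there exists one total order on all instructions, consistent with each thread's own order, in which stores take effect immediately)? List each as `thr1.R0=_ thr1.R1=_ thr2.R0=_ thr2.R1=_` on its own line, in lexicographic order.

outcome vector order: (thr1.R0,thr1.R1,thr2.R0,thr2.R1)
|SC outcomes| = 10

thr1.R0=0 thr1.R1=0 thr2.R0=0 thr2.R1=0
thr1.R0=0 thr1.R1=0 thr2.R0=0 thr2.R1=1
thr1.R0=0 thr1.R1=0 thr2.R0=1 thr2.R1=1
thr1.R0=0 thr1.R1=1 thr2.R0=0 thr2.R1=0
thr1.R0=0 thr1.R1=1 thr2.R0=0 thr2.R1=1
thr1.R0=0 thr1.R1=1 thr2.R0=1 thr2.R1=0
thr1.R0=0 thr1.R1=1 thr2.R0=1 thr2.R1=1
thr1.R0=2 thr1.R1=0 thr2.R0=0 thr2.R1=0
thr1.R0=2 thr1.R1=1 thr2.R0=0 thr2.R1=0
thr1.R0=2 thr1.R1=1 thr2.R0=1 thr2.R1=0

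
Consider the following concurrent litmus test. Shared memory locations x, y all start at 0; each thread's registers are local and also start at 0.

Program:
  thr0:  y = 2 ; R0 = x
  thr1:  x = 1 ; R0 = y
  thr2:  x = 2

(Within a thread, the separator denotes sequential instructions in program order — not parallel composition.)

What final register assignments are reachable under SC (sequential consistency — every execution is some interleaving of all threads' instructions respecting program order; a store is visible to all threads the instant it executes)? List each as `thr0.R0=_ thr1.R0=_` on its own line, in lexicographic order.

thr0.R0=0 thr1.R0=2
thr0.R0=1 thr1.R0=0
thr0.R0=1 thr1.R0=2
thr0.R0=2 thr1.R0=0
thr0.R0=2 thr1.R0=2

outcome vector order: (thr0.R0,thr1.R0)
|SC outcomes| = 5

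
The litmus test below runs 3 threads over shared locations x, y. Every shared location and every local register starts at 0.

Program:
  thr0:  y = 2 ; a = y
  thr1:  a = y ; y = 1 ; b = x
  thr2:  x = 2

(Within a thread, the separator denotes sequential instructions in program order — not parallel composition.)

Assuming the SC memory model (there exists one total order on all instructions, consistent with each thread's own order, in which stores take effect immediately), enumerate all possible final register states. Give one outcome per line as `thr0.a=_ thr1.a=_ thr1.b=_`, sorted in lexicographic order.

outcome vector order: (thr0.a,thr1.a,thr1.b)
|SC outcomes| = 8

thr0.a=1 thr1.a=0 thr1.b=0
thr0.a=1 thr1.a=0 thr1.b=2
thr0.a=1 thr1.a=2 thr1.b=0
thr0.a=1 thr1.a=2 thr1.b=2
thr0.a=2 thr1.a=0 thr1.b=0
thr0.a=2 thr1.a=0 thr1.b=2
thr0.a=2 thr1.a=2 thr1.b=0
thr0.a=2 thr1.a=2 thr1.b=2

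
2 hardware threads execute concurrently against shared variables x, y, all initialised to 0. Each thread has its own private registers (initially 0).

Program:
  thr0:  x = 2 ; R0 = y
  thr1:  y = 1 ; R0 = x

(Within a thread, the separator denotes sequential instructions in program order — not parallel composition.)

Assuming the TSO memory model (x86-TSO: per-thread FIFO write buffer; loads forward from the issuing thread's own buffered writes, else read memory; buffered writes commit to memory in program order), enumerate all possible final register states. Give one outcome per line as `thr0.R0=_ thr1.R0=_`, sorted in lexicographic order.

outcome vector order: (thr0.R0,thr1.R0)
|TSO outcomes| = 4

thr0.R0=0 thr1.R0=0
thr0.R0=0 thr1.R0=2
thr0.R0=1 thr1.R0=0
thr0.R0=1 thr1.R0=2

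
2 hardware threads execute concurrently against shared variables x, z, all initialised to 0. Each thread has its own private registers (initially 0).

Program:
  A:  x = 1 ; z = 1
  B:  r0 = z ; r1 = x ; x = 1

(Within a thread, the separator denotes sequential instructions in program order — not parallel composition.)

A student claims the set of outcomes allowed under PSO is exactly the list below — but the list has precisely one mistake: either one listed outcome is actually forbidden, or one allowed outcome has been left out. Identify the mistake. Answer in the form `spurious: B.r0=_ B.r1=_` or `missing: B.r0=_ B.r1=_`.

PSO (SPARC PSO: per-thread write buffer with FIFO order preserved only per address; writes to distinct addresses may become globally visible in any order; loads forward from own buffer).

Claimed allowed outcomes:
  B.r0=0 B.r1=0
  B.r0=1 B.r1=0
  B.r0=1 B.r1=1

outcome vector order: (B.r0,B.r1)
PSO (4): 00, 01, 10, 11
PSO∖claimed = {01}

missing: B.r0=0 B.r1=1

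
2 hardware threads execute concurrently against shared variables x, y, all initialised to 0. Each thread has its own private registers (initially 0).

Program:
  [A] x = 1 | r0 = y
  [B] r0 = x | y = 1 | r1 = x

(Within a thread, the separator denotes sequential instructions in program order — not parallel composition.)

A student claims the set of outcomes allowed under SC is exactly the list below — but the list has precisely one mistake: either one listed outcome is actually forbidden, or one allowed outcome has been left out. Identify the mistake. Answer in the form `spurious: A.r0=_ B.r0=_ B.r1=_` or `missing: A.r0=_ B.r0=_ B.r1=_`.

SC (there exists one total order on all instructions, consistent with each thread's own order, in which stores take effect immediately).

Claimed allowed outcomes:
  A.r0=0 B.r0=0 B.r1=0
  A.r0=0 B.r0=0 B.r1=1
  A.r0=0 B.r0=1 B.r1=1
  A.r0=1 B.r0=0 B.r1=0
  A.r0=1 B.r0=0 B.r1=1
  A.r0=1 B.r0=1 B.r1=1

spurious: A.r0=0 B.r0=0 B.r1=0

outcome vector order: (A.r0,B.r0,B.r1)
[SC] allowed = {(0,0,1); (0,1,1); (1,0,0); (1,0,1); (1,1,1)}
claimed∖SC = {(0,0,0)}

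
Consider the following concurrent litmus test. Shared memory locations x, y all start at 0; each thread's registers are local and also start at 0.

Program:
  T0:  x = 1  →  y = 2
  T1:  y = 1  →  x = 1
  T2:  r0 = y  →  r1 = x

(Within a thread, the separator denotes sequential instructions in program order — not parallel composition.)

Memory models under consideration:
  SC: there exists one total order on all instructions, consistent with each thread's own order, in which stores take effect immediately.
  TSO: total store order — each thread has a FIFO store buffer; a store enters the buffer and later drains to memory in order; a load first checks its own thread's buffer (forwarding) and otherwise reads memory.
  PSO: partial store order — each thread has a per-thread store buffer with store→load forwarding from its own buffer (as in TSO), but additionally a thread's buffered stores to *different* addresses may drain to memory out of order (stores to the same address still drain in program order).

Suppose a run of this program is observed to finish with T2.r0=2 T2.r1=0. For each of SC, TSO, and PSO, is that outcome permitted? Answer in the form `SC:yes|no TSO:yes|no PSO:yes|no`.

outcome vector order: (T2.r0,T2.r1)
under SC → 00, 01, 10, 11, 21
under TSO → 00, 01, 10, 11, 21
under PSO → 00, 01, 10, 11, 20, 21
target 20 ∈ {PSO}

SC:no TSO:no PSO:yes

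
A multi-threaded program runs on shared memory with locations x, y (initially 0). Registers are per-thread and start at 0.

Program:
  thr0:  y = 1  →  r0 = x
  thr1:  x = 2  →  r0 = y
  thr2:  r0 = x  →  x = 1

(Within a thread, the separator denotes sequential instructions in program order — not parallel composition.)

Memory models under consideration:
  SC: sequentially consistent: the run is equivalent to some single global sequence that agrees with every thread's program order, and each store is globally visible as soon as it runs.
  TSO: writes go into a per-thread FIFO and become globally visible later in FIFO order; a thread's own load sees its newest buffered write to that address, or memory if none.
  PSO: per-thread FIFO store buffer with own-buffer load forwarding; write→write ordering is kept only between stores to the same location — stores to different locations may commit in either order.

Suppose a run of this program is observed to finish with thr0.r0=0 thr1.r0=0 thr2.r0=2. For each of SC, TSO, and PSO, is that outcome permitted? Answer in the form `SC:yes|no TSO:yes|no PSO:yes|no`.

outcome vector order: (thr0.r0,thr1.r0,thr2.r0)
under SC → 010 012 100 102 110 112 200 202 210 212
under TSO → 000 002 010 012 100 102 110 112 200 202 210 212
under PSO → 000 002 010 012 100 102 110 112 200 202 210 212
target 002 ∈ {TSO,PSO}

SC:no TSO:yes PSO:yes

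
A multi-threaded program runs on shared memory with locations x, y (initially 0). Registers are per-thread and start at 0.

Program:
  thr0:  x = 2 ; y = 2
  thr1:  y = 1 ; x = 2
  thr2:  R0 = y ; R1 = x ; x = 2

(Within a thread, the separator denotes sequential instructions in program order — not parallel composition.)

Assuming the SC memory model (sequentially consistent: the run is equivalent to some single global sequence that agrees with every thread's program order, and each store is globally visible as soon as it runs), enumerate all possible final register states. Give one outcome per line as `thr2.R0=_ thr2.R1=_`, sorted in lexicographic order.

outcome vector order: (thr2.R0,thr2.R1)
|SC outcomes| = 5

thr2.R0=0 thr2.R1=0
thr2.R0=0 thr2.R1=2
thr2.R0=1 thr2.R1=0
thr2.R0=1 thr2.R1=2
thr2.R0=2 thr2.R1=2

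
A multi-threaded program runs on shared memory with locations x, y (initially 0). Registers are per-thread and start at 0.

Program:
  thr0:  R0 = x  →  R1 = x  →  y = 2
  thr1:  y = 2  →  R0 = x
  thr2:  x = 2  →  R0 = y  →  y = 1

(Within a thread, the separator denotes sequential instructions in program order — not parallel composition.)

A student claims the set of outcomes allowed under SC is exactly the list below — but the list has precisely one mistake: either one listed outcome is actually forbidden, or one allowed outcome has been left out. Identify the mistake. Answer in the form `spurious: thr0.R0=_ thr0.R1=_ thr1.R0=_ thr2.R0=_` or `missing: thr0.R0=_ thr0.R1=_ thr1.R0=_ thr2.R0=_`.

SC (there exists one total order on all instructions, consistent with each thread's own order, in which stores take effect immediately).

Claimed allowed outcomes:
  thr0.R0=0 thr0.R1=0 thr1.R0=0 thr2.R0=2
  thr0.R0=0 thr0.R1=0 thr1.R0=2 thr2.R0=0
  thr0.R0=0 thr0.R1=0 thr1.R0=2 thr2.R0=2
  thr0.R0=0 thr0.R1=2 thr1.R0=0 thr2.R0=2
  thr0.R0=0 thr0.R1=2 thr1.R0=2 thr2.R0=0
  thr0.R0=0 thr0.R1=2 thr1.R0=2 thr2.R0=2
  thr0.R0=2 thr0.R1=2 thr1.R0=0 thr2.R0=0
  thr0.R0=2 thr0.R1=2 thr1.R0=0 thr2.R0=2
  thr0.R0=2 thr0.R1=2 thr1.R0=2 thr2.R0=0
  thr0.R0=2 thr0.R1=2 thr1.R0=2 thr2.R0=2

outcome vector order: (thr0.R0,thr0.R1,thr1.R0,thr2.R0)
SC (9): 0002, 0020, 0022, 0202, 0220, 0222, 2202, 2220, 2222
claimed∖SC = {2200}

spurious: thr0.R0=2 thr0.R1=2 thr1.R0=0 thr2.R0=0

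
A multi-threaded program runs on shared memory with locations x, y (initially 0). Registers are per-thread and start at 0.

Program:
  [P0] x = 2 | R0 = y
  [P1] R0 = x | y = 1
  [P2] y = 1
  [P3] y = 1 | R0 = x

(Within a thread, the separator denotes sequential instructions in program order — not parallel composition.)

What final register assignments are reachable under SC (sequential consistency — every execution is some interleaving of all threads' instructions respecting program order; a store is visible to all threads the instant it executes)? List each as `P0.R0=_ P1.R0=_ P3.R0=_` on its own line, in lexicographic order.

outcome vector order: (P0.R0,P1.R0,P3.R0)
|SC outcomes| = 6

P0.R0=0 P1.R0=0 P3.R0=2
P0.R0=0 P1.R0=2 P3.R0=2
P0.R0=1 P1.R0=0 P3.R0=0
P0.R0=1 P1.R0=0 P3.R0=2
P0.R0=1 P1.R0=2 P3.R0=0
P0.R0=1 P1.R0=2 P3.R0=2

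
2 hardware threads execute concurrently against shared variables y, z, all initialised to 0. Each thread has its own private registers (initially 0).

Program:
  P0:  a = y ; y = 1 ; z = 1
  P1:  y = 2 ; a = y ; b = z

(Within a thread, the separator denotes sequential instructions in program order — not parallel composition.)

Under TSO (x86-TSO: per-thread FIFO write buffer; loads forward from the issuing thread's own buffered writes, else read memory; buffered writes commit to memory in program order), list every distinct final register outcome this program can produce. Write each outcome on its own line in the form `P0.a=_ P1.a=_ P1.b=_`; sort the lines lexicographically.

outcome vector order: (P0.a,P1.a,P1.b)
|TSO outcomes| = 8

P0.a=0 P1.a=1 P1.b=0
P0.a=0 P1.a=1 P1.b=1
P0.a=0 P1.a=2 P1.b=0
P0.a=0 P1.a=2 P1.b=1
P0.a=2 P1.a=1 P1.b=0
P0.a=2 P1.a=1 P1.b=1
P0.a=2 P1.a=2 P1.b=0
P0.a=2 P1.a=2 P1.b=1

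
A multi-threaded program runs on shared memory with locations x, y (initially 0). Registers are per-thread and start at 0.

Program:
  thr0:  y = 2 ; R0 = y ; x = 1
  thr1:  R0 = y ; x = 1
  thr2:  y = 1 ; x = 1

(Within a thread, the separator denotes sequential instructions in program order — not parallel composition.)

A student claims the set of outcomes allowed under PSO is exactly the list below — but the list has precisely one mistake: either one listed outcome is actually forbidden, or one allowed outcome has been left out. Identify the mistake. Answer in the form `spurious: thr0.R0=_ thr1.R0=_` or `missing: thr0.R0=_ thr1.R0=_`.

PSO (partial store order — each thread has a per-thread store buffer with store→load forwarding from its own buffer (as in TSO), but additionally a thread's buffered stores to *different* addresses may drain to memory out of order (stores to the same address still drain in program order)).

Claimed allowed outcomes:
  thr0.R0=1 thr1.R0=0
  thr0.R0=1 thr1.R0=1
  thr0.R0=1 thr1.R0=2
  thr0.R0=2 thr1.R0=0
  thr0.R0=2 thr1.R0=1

missing: thr0.R0=2 thr1.R0=2

outcome vector order: (thr0.R0,thr1.R0)
PSO: 6 outcomes — {(1,0), (1,1), (1,2), (2,0), (2,1), (2,2)}
PSO∖claimed = {(2,2)}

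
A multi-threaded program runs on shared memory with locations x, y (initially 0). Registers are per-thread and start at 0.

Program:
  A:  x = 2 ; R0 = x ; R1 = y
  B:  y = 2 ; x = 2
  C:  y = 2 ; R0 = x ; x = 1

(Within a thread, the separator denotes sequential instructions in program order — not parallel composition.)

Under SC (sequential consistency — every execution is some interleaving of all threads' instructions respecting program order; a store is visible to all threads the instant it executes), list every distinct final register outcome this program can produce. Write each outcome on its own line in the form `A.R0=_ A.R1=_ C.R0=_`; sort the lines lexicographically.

A.R0=1 A.R1=2 C.R0=0
A.R0=1 A.R1=2 C.R0=2
A.R0=2 A.R1=0 C.R0=2
A.R0=2 A.R1=2 C.R0=0
A.R0=2 A.R1=2 C.R0=2

outcome vector order: (A.R0,A.R1,C.R0)
|SC outcomes| = 5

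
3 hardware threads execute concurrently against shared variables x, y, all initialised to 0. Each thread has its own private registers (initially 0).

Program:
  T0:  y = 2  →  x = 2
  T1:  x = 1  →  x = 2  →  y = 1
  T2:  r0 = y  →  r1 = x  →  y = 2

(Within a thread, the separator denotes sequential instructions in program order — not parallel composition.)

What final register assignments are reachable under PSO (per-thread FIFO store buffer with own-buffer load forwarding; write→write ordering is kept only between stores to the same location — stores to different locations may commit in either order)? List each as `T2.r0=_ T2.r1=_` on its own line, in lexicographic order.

T2.r0=0 T2.r1=0
T2.r0=0 T2.r1=1
T2.r0=0 T2.r1=2
T2.r0=1 T2.r1=0
T2.r0=1 T2.r1=1
T2.r0=1 T2.r1=2
T2.r0=2 T2.r1=0
T2.r0=2 T2.r1=1
T2.r0=2 T2.r1=2

outcome vector order: (T2.r0,T2.r1)
|PSO outcomes| = 9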